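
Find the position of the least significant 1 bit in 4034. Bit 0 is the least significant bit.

4034 = 111111000010
Trailing zeros: 1, so the lowest set bit is bit 1 (value 2).

1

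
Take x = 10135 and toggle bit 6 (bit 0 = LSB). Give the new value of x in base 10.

10199

x = 10011110010111
bit 6 is currently 0; toggle it via x ^ (1 << 6) = x ^ 64
→ 10011111010111 = 10199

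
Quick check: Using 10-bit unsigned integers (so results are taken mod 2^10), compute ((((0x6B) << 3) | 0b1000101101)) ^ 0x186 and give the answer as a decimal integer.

763

0x6B = 0001101011
→ << 3 (mod 2^10) → 1101011000 = 856
0b1000101101 = 1000101101
→ | → 1101111101 = 893
0x186 = 0110000110
→ ^ → 1011111011 = 763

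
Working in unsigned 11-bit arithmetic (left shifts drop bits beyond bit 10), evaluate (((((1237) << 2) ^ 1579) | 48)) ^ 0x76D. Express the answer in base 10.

530

1237 = 10011010101
→ << 2 (mod 2^11) → 01101010100 = 852
1579 = 11000101011
→ ^ → 10101111111 = 1407
48 = 00000110000
→ | → 10101111111 = 1407
0x76D = 11101101101
→ ^ → 01000010010 = 530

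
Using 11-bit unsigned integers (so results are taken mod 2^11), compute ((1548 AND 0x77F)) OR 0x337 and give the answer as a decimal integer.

1548 = 11000001100
0x77F = 11101111111
→ AND → 11000001100 = 1548
0x337 = 01100110111
→ OR → 11100111111 = 1855

1855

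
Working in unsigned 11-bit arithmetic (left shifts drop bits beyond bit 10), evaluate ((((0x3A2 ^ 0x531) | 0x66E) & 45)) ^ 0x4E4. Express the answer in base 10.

1225

0x3A2 = 01110100010
0x531 = 10100110001
→ ^ → 11010010011 = 1683
0x66E = 11001101110
→ | → 11011111111 = 1791
45 = 00000101101
→ & → 00000101101 = 45
0x4E4 = 10011100100
→ ^ → 10011001001 = 1225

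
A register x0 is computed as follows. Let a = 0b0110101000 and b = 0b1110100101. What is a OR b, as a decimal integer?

a = 0110101000
b = 1110100101
 OR → 1110101101 = 941

941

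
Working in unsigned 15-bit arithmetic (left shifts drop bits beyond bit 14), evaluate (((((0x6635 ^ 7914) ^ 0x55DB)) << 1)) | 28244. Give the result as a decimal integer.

32348

0x6635 = 110011000110101
7914 = 001111011101010
→ ^ → 111100011011111 = 30943
0x55DB = 101010111011011
→ ^ → 010110100000100 = 11524
→ << 1 (mod 2^15) → 101101000001000 = 23048
28244 = 110111001010100
→ | → 111111001011100 = 32348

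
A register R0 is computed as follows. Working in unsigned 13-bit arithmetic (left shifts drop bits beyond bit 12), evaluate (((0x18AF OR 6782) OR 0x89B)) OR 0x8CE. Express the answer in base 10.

0x18AF = 1100010101111
6782 = 1101001111110
→ OR → 1101011111111 = 6911
0x89B = 0100010011011
→ OR → 1101011111111 = 6911
0x8CE = 0100011001110
→ OR → 1101011111111 = 6911

6911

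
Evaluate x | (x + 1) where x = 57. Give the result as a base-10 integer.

59

x = 111001 = 57
x + 1 = 111010
OR    = 111011 = 59
(x | (x + 1) sets the lowest cleared bit.)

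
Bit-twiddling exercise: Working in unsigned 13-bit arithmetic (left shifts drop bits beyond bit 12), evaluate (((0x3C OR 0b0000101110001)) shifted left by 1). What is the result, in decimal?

0x3C = 0000000111100
0b0000101110001 = 0000101110001
→ OR → 0000101111101 = 381
→ shifted left by 1 (mod 2^13) → 0001011111010 = 762

762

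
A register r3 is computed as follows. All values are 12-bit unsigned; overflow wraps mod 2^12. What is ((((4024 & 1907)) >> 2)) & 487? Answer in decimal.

452

4024 = 111110111000
1907 = 011101110011
→ & → 011100110000 = 1840
→ >> 2 → 000111001100 = 460
487 = 000111100111
→ & → 000111000100 = 452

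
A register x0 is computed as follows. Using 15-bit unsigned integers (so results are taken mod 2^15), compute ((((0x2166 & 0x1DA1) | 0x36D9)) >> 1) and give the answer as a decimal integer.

7164

0x2166 = 010000101100110
0x1DA1 = 001110110100001
→ & → 000000100100000 = 288
0x36D9 = 011011011011001
→ | → 011011111111001 = 14329
→ >> 1 → 001101111111100 = 7164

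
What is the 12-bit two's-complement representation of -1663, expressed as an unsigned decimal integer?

2433

1663 in 12 bits: 011001111111
Invert: 100110000000
Add 1:  100110000001 = 2433
(Check: 2^12 - 1663 = 4096 - 1663 = 2433.)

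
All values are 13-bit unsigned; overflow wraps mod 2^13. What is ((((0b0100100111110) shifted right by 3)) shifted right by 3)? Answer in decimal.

0b0100100111110 = 0100100111110
→ shifted right by 3 → 0000100100111 = 295
→ shifted right by 3 → 0000000100100 = 36

36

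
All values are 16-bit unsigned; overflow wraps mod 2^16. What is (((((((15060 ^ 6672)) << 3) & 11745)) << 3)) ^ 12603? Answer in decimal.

4155

15060 = 0011101011010100
6672 = 0001101000010000
→ ^ → 0010000011000100 = 8388
→ << 3 (mod 2^16) → 0000011000100000 = 1568
11745 = 0010110111100001
→ & → 0000010000100000 = 1056
→ << 3 (mod 2^16) → 0010000100000000 = 8448
12603 = 0011000100111011
→ ^ → 0001000000111011 = 4155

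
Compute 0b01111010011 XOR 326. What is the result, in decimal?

a = 1111010011
326 = 0101000110
XOR → 1010010101 = 661

661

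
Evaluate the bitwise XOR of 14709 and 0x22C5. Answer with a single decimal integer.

7088

14709 = 11100101110101
0x22C5 = 10001011000101
XOR → 01101110110000 = 7088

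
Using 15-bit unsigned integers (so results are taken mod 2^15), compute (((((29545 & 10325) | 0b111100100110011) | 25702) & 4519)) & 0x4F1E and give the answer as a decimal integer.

29545 = 111001101101001
10325 = 010100001010101
→ & → 010000001000001 = 8257
0b111100100110011 = 111100100110011
→ | → 111100101110011 = 31091
25702 = 110010001100110
→ | → 111110101110111 = 32119
4519 = 001000110100111
→ & → 001000100100111 = 4391
0x4F1E = 100111100011110
→ & → 000000100000110 = 262

262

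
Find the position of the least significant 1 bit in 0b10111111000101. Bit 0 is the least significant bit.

0b10111111000101 = 10111111000101
Trailing zeros: 0, so the lowest set bit is bit 0 (value 1).

0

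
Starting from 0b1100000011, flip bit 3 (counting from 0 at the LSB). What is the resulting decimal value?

x = 1100000011
bit 3 is currently 0; toggle it via x ^ (1 << 3) = x ^ 8
→ 1100001011 = 779

779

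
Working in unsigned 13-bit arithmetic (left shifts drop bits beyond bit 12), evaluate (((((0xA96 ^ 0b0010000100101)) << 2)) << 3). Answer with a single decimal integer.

0xA96 = 0101010010110
0b0010000100101 = 0010000100101
→ ^ → 0111010110011 = 3763
→ << 2 (mod 2^13) → 1101011001100 = 6860
→ << 3 (mod 2^13) → 1011001100000 = 5728

5728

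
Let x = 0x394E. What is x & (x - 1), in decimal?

14668

x = 11100101001110 = 14670
x - 1 = 11100101001101
AND   = 11100101001100 = 14668
(x & (x - 1) clears the lowest set bit of x.)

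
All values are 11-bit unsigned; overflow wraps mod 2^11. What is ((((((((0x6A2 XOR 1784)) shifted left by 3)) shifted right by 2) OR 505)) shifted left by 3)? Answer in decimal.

2024

0x6A2 = 11010100010
1784 = 11011111000
→ XOR → 00001011010 = 90
→ shifted left by 3 (mod 2^11) → 01011010000 = 720
→ shifted right by 2 → 00010110100 = 180
505 = 00111111001
→ OR → 00111111101 = 509
→ shifted left by 3 (mod 2^11) → 11111101000 = 2024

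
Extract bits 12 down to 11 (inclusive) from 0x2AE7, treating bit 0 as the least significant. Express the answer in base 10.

1

v = 010101011100111
Shift right by 11: 0101
Mask low 2 bits: 01 = 1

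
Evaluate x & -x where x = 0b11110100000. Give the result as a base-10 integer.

32

x = 11110100000 = 1952
-x (two's complement) = …00001100000
AND   = 00000100000 = 32
(x & -x isolates the lowest set bit of x.)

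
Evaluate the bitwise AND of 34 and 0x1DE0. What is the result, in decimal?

34 = 0000000100010
0x1DE0 = 1110111100000
AND → 0000000100000 = 32

32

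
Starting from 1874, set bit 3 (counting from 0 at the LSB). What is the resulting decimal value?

x = 11101010010
bit 3 is currently 0; set it via x | (1 << 3) = x | 8
→ 11101011010 = 1882

1882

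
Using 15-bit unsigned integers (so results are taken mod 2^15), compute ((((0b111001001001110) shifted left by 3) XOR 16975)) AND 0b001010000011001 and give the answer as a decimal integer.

0b111001001001110 = 111001001001110
→ shifted left by 3 (mod 2^15) → 001001001110000 = 4720
16975 = 100001001001111
→ XOR → 101000000111111 = 20543
0b001010000011001 = 001010000011001
→ AND → 001000000011001 = 4121

4121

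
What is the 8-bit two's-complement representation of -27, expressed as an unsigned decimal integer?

229

27 in 8 bits: 00011011
Invert: 11100100
Add 1:  11100101 = 229
(Check: 2^8 - 27 = 256 - 27 = 229.)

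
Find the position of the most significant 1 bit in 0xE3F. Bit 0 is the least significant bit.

0xE3F = 111000111111
The topmost 1 is at position 11 (since 2^11 = 2048 ≤ 3647 < 4096).

11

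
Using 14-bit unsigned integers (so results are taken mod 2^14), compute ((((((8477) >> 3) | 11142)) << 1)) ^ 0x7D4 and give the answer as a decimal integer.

6298

8477 = 10000100011101
→ >> 3 → 00010000100011 = 1059
11142 = 10101110000110
→ | → 10111110100111 = 12199
→ << 1 (mod 2^14) → 01111101001110 = 8014
0x7D4 = 00011111010100
→ ^ → 01100010011010 = 6298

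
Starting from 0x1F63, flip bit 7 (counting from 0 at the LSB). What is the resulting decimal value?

8163

x = 001111101100011
bit 7 is currently 0; toggle it via x ^ (1 << 7) = x ^ 128
→ 001111111100011 = 8163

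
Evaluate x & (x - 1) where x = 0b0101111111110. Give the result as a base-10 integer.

3068

x = 101111111110 = 3070
x - 1 = 101111111101
AND   = 101111111100 = 3068
(x & (x - 1) clears the lowest set bit of x.)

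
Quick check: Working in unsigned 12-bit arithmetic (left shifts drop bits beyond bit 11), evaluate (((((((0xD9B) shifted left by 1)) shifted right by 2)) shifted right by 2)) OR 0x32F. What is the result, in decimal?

0xD9B = 110110011011
→ shifted left by 1 (mod 2^12) → 101100110110 = 2870
→ shifted right by 2 → 001011001101 = 717
→ shifted right by 2 → 000010110011 = 179
0x32F = 001100101111
→ OR → 001110111111 = 959

959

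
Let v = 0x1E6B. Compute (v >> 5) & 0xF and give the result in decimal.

3

v = 1111001101011
Shift right by 5: 11110011
Mask low 4 bits: 0011 = 3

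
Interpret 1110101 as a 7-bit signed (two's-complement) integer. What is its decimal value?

-11

pattern = 1110101 (MSB is 1 ⇒ negative)
Invert: 0001010, add 1 → 0001011 = 11, so the value is -11.
(Equivalently: 117 - 2^7 = 117 - 128 = -11.)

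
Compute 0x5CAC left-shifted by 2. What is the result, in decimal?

0x5CAC = 00101110010101100
shift left by 2 → 10111001010110000 = 94896
(equivalently, 23724 × 2^2 = 23724 × 4)

94896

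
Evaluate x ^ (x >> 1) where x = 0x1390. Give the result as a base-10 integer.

x = 1001110010000 = 5008
x>>1 = 0100111001000
XOR  = 1101001011000 = 6744
(x ^ (x >> 1) gives the standard binary-reflected Gray code of x.)

6744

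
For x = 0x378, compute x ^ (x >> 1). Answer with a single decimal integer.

708

x = 1101111000 = 888
x>>1 = 0110111100
XOR  = 1011000100 = 708
(x ^ (x >> 1) gives the standard binary-reflected Gray code of x.)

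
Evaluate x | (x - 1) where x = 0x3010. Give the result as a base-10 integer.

12319

x = 11000000010000 = 12304
x - 1 = 11000000001111
OR    = 11000000011111 = 12319
(x | (x - 1) sets all bits below the lowest set bit.)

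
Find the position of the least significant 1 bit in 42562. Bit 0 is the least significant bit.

42562 = 1010011001000010
Trailing zeros: 1, so the lowest set bit is bit 1 (value 2).

1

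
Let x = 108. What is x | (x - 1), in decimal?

111

x = 1101100 = 108
x - 1 = 1101011
OR    = 1101111 = 111
(x | (x - 1) sets all bits below the lowest set bit.)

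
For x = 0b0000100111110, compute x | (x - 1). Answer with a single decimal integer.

x = 100111110 = 318
x - 1 = 100111101
OR    = 100111111 = 319
(x | (x - 1) sets all bits below the lowest set bit.)

319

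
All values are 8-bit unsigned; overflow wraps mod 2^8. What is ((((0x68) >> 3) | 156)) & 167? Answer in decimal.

0x68 = 01101000
→ >> 3 → 00001101 = 13
156 = 10011100
→ | → 10011101 = 157
167 = 10100111
→ & → 10000101 = 133

133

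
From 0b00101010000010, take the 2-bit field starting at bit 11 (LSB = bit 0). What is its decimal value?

1

v = 00101010000010
Shift right by 11: 001
Mask low 2 bits: 01 = 1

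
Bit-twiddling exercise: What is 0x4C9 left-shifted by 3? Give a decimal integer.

9800

0x4C9 = 00010011001001
shift left by 3 → 10011001001000 = 9800
(equivalently, 1225 × 2^3 = 1225 × 8)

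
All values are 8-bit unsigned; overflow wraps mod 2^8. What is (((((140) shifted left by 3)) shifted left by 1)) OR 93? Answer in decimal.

221

140 = 10001100
→ shifted left by 3 (mod 2^8) → 01100000 = 96
→ shifted left by 1 (mod 2^8) → 11000000 = 192
93 = 01011101
→ OR → 11011101 = 221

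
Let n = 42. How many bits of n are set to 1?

3

42 = 101010
Count the 1s: 1 + 1 + 1 = 3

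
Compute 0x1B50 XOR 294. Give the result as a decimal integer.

6774

0x1B50 = 1101101010000
294 = 0000100100110
XOR → 1101001110110 = 6774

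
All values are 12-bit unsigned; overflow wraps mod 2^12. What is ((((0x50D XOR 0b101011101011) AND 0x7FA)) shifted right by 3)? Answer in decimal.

252

0x50D = 010100001101
0b101011101011 = 101011101011
→ XOR → 111111100110 = 4070
0x7FA = 011111111010
→ AND → 011111100010 = 2018
→ shifted right by 3 → 000011111100 = 252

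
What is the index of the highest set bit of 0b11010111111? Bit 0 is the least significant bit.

0b11010111111 = 11010111111
The topmost 1 is at position 10 (since 2^10 = 1024 ≤ 1727 < 2048).

10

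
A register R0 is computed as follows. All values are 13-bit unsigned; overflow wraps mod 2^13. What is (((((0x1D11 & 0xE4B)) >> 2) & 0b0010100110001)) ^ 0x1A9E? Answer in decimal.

0x1D11 = 1110100010001
0xE4B = 0111001001011
→ & → 0110000000001 = 3073
→ >> 2 → 0001100000000 = 768
0b0010100110001 = 0010100110001
→ & → 0000100000000 = 256
0x1A9E = 1101010011110
→ ^ → 1101110011110 = 7070

7070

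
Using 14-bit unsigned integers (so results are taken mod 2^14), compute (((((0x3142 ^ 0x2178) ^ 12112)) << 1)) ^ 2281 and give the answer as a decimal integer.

13885

0x3142 = 11000101000010
0x2178 = 10000101111000
→ ^ → 01000000111010 = 4154
12112 = 10111101010000
→ ^ → 11111101101010 = 16234
→ << 1 (mod 2^14) → 11111011010100 = 16084
2281 = 00100011101001
→ ^ → 11011000111101 = 13885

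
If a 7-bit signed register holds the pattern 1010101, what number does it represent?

pattern = 1010101 (MSB is 1 ⇒ negative)
Invert: 0101010, add 1 → 0101011 = 43, so the value is -43.
(Equivalently: 85 - 2^7 = 85 - 128 = -43.)

-43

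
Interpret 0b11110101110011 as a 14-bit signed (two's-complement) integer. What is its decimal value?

-653

pattern = 11110101110011 (MSB is 1 ⇒ negative)
Invert: 00001010001100, add 1 → 00001010001101 = 653, so the value is -653.
(Equivalently: 15731 - 2^14 = 15731 - 16384 = -653.)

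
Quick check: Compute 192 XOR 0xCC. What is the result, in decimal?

12

192 = 11000000
0xCC = 11001100
XOR → 00001100 = 12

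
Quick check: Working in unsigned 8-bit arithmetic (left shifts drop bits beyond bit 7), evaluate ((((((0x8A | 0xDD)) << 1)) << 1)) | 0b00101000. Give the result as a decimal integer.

124

0x8A = 10001010
0xDD = 11011101
→ | → 11011111 = 223
→ << 1 (mod 2^8) → 10111110 = 190
→ << 1 (mod 2^8) → 01111100 = 124
0b00101000 = 00101000
→ | → 01111100 = 124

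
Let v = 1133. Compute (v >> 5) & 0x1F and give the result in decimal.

3

v = 10001101101
Shift right by 5: 100011
Mask low 5 bits: 00011 = 3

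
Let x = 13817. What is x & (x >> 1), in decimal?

x = 11010111111001 = 13817
x>>1 = 01101011111100
AND  = 01000011111000 = 4344
(x & (x >> 1) has a 1 wherever x has two consecutive 1 bits.)

4344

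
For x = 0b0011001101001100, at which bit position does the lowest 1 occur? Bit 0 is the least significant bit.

0b0011001101001100 = 11001101001100
Trailing zeros: 2, so the lowest set bit is bit 2 (value 4).

2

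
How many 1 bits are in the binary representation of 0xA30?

0xA30 = 101000110000
Count the 1s: 1 + 1 + 1 + 1 = 4

4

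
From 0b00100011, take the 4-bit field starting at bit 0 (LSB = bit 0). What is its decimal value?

3

v = 00100011
Shift right by 0: 00100011
Mask low 4 bits: 0011 = 3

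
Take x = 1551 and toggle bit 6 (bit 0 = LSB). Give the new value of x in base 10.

x = 11000001111
bit 6 is currently 0; toggle it via x ^ (1 << 6) = x ^ 64
→ 11001001111 = 1615

1615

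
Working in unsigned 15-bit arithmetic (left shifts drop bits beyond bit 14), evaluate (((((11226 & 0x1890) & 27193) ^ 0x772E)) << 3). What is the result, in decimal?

31216

11226 = 010101111011010
0x1890 = 001100010010000
→ & → 000100010010000 = 2192
27193 = 110101000111001
→ & → 000100000010000 = 2064
0x772E = 111011100101110
→ ^ → 111111100111110 = 32574
→ << 3 (mod 2^15) → 111100111110000 = 31216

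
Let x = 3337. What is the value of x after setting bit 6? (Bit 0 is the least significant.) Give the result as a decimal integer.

x = 110100001001
bit 6 is currently 0; set it via x | (1 << 6) = x | 64
→ 110101001001 = 3401

3401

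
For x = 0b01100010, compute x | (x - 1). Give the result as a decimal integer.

x = 1100010 = 98
x - 1 = 1100001
OR    = 1100011 = 99
(x | (x - 1) sets all bits below the lowest set bit.)

99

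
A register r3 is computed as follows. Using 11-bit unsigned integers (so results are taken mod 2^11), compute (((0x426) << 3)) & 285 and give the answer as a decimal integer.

0x426 = 10000100110
→ << 3 (mod 2^11) → 00100110000 = 304
285 = 00100011101
→ & → 00100010000 = 272

272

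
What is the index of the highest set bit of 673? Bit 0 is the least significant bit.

673 = 1010100001
The topmost 1 is at position 9 (since 2^9 = 512 ≤ 673 < 1024).

9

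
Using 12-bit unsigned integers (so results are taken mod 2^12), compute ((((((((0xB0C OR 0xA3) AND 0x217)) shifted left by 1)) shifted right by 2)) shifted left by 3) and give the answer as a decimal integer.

0xB0C = 101100001100
0xA3 = 000010100011
→ OR → 101110101111 = 2991
0x217 = 001000010111
→ AND → 001000000111 = 519
→ shifted left by 1 (mod 2^12) → 010000001110 = 1038
→ shifted right by 2 → 000100000011 = 259
→ shifted left by 3 (mod 2^12) → 100000011000 = 2072

2072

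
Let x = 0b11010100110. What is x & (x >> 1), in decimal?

514

x = 11010100110 = 1702
x>>1 = 01101010011
AND  = 01000000010 = 514
(x & (x >> 1) has a 1 wherever x has two consecutive 1 bits.)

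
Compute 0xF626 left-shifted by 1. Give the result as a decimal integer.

0xF626 = 01111011000100110
shift left by 1 → 11110110001001100 = 126028
(equivalently, 63014 × 2^1 = 63014 × 2)

126028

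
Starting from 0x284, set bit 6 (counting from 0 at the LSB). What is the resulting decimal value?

708

x = 01010000100
bit 6 is currently 0; set it via x | (1 << 6) = x | 64
→ 01011000100 = 708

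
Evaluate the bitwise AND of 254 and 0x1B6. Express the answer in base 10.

182

254 = 011111110
0x1B6 = 110110110
AND → 010110110 = 182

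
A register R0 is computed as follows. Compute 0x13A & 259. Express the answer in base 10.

0x13A = 100111010
259 = 100000011
AND → 100000010 = 258

258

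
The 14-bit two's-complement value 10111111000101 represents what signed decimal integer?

-4155

pattern = 10111111000101 (MSB is 1 ⇒ negative)
Invert: 01000000111010, add 1 → 01000000111011 = 4155, so the value is -4155.
(Equivalently: 12229 - 2^14 = 12229 - 16384 = -4155.)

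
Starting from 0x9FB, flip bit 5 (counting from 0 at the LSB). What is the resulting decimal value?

x = 00100111111011
bit 5 is currently 1; toggle it via x ^ (1 << 5) = x ^ 32
→ 00100111011011 = 2523

2523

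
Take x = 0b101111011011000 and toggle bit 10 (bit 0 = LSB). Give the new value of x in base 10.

x = 101111011011000
bit 10 is currently 1; toggle it via x ^ (1 << 10) = x ^ 1024
→ 101101011011000 = 23256

23256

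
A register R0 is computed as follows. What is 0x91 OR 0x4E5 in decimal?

1269

0x91 = 00010010001
0x4E5 = 10011100101
 OR → 10011110101 = 1269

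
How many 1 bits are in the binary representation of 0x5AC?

0x5AC = 10110101100
Count the 1s: 1 + 1 + 1 + 1 + 1 + 1 = 6

6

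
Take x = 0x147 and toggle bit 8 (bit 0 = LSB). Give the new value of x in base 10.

71

x = 00101000111
bit 8 is currently 1; toggle it via x ^ (1 << 8) = x ^ 256
→ 00001000111 = 71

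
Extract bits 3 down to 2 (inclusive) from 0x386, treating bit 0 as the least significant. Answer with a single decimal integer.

1

v = 0001110000110
Shift right by 2: 00011100001
Mask low 2 bits: 01 = 1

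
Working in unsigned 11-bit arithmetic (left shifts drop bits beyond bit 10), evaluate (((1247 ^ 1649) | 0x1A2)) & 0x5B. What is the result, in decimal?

1247 = 10011011111
1649 = 11001110001
→ ^ → 01010101110 = 686
0x1A2 = 00110100010
→ | → 01110101110 = 942
0x5B = 00001011011
→ & → 00000001010 = 10

10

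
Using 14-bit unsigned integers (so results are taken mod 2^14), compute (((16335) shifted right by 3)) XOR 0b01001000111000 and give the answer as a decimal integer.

16335 = 11111111001111
→ shifted right by 3 → 00011111111001 = 2041
0b01001000111000 = 01001000111000
→ XOR → 01010111000001 = 5569

5569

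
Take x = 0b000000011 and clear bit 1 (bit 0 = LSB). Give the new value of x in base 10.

1

x = 000000011
bit 1 is currently 1; clear it via x & ~(1 << 1) = x & ~2
→ 000000001 = 1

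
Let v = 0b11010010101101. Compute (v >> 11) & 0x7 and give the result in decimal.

6

v = 11010010101101
Shift right by 11: 110
Mask low 3 bits: 110 = 6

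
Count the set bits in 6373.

7

6373 = 1100011100101
Count the 1s: 1 + 1 + 1 + 1 + 1 + 1 + 1 = 7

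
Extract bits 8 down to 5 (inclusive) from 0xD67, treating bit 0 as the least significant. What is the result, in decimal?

v = 0110101100111
Shift right by 5: 01101011
Mask low 4 bits: 1011 = 11

11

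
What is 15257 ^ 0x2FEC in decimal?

15257 = 11101110011001
0x2FEC = 10111111101100
XOR → 01010001110101 = 5237

5237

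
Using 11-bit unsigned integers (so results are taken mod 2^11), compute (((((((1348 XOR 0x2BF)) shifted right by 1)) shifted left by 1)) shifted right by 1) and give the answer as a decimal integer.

1348 = 10101000100
0x2BF = 01010111111
→ XOR → 11111111011 = 2043
→ shifted right by 1 → 01111111101 = 1021
→ shifted left by 1 (mod 2^11) → 11111111010 = 2042
→ shifted right by 1 → 01111111101 = 1021

1021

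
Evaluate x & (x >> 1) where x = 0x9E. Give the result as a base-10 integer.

14

x = 10011110 = 158
x>>1 = 01001111
AND  = 00001110 = 14
(x & (x >> 1) has a 1 wherever x has two consecutive 1 bits.)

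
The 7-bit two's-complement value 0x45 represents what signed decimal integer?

pattern = 1000101 (MSB is 1 ⇒ negative)
Invert: 0111010, add 1 → 0111011 = 59, so the value is -59.
(Equivalently: 69 - 2^7 = 69 - 128 = -59.)

-59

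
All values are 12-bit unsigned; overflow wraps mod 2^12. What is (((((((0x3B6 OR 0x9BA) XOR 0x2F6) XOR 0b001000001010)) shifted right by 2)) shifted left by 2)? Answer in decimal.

2880

0x3B6 = 001110110110
0x9BA = 100110111010
→ OR → 101110111110 = 3006
0x2F6 = 001011110110
→ XOR → 100101001000 = 2376
0b001000001010 = 001000001010
→ XOR → 101101000010 = 2882
→ shifted right by 2 → 001011010000 = 720
→ shifted left by 2 (mod 2^12) → 101101000000 = 2880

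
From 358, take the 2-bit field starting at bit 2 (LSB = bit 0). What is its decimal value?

v = 0000101100110
Shift right by 2: 00001011001
Mask low 2 bits: 01 = 1

1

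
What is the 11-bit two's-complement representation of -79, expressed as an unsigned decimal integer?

1969

79 in 11 bits: 00001001111
Invert: 11110110000
Add 1:  11110110001 = 1969
(Check: 2^11 - 79 = 2048 - 79 = 1969.)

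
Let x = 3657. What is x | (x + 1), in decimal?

x = 111001001001 = 3657
x + 1 = 111001001010
OR    = 111001001011 = 3659
(x | (x + 1) sets the lowest cleared bit.)

3659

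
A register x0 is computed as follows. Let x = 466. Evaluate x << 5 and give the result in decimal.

14912

466 = 00000111010010
shift left by 5 → 11101001000000 = 14912
(equivalently, 466 × 2^5 = 466 × 32)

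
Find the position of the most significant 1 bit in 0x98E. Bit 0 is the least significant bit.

11

0x98E = 100110001110
The topmost 1 is at position 11 (since 2^11 = 2048 ≤ 2446 < 4096).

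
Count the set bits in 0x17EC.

9

0x17EC = 1011111101100
Count the 1s: 1 + 1 + 1 + 1 + 1 + 1 + 1 + 1 + 1 = 9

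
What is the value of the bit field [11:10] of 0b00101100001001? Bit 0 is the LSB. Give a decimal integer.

v = 00101100001001
Shift right by 10: 0010
Mask low 2 bits: 10 = 2

2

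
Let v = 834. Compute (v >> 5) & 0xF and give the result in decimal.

10

v = 1101000010
Shift right by 5: 11010
Mask low 4 bits: 1010 = 10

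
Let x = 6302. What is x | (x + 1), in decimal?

x = 1100010011110 = 6302
x + 1 = 1100010011111
OR    = 1100010011111 = 6303
(x | (x + 1) sets the lowest cleared bit.)

6303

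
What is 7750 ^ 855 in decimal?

7750 = 1111001000110
855 = 0001101010111
XOR → 1110100010001 = 7441

7441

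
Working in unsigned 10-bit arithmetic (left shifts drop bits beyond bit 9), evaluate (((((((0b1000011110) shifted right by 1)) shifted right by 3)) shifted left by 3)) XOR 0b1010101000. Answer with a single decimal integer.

0b1000011110 = 1000011110
→ shifted right by 1 → 0100001111 = 271
→ shifted right by 3 → 0000100001 = 33
→ shifted left by 3 (mod 2^10) → 0100001000 = 264
0b1010101000 = 1010101000
→ XOR → 1110100000 = 928

928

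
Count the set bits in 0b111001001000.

5

n = 111001001000
Count the 1s: 1 + 1 + 1 + 1 + 1 = 5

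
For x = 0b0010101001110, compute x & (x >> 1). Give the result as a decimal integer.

x = 10101001110 = 1358
x>>1 = 01010100111
AND  = 00000000110 = 6
(x & (x >> 1) has a 1 wherever x has two consecutive 1 bits.)

6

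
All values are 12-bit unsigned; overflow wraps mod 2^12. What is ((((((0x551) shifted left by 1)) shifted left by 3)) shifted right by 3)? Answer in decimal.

0x551 = 010101010001
→ shifted left by 1 (mod 2^12) → 101010100010 = 2722
→ shifted left by 3 (mod 2^12) → 010100010000 = 1296
→ shifted right by 3 → 000010100010 = 162

162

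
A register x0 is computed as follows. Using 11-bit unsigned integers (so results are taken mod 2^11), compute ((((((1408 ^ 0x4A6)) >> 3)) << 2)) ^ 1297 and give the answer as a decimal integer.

1409

1408 = 10110000000
0x4A6 = 10010100110
→ ^ → 00100100110 = 294
→ >> 3 → 00000100100 = 36
→ << 2 (mod 2^11) → 00010010000 = 144
1297 = 10100010001
→ ^ → 10110000001 = 1409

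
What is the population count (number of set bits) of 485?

6

485 = 111100101
Count the 1s: 1 + 1 + 1 + 1 + 1 + 1 = 6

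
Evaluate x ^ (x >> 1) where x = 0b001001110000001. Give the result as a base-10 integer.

6721

x = 1001110000001 = 4993
x>>1 = 0100111000000
XOR  = 1101001000001 = 6721
(x ^ (x >> 1) gives the standard binary-reflected Gray code of x.)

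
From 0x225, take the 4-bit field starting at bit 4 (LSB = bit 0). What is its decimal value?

2

v = 01000100101
Shift right by 4: 0100010
Mask low 4 bits: 0010 = 2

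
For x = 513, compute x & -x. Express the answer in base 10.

x = 1000000001 = 513
-x (two's complement) = …0111111111
AND   = 0000000001 = 1
(x & -x isolates the lowest set bit of x.)

1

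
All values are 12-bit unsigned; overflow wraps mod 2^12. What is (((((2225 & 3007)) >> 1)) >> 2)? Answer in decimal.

2225 = 100010110001
3007 = 101110111111
→ & → 100010110001 = 2225
→ >> 1 → 010001011000 = 1112
→ >> 2 → 000100010110 = 278

278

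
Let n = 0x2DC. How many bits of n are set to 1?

6

0x2DC = 1011011100
Count the 1s: 1 + 1 + 1 + 1 + 1 + 1 = 6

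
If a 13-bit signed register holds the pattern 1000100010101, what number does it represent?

-3819

pattern = 1000100010101 (MSB is 1 ⇒ negative)
Invert: 0111011101010, add 1 → 0111011101011 = 3819, so the value is -3819.
(Equivalently: 4373 - 2^13 = 4373 - 8192 = -3819.)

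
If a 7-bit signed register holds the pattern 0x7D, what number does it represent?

-3

pattern = 1111101 (MSB is 1 ⇒ negative)
Invert: 0000010, add 1 → 0000011 = 3, so the value is -3.
(Equivalently: 125 - 2^7 = 125 - 128 = -3.)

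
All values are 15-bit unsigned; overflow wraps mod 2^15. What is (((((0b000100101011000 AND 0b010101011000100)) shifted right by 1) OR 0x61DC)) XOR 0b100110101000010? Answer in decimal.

0b000100101011000 = 000100101011000
0b010101011000100 = 010101011000100
→ AND → 000100001000000 = 2112
→ shifted right by 1 → 000010000100000 = 1056
0x61DC = 110000111011100
→ OR → 110010111111100 = 26108
0b100110101000010 = 100110101000010
→ XOR → 010100010111110 = 10430

10430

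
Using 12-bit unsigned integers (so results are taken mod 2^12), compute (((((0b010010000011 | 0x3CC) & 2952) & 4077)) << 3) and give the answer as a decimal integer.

3136

0b010010000011 = 010010000011
0x3CC = 001111001100
→ | → 011111001111 = 1999
2952 = 101110001000
→ & → 001110001000 = 904
4077 = 111111101101
→ & → 001110001000 = 904
→ << 3 (mod 2^12) → 110001000000 = 3136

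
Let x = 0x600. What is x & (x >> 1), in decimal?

x = 11000000000 = 1536
x>>1 = 01100000000
AND  = 01000000000 = 512
(x & (x >> 1) has a 1 wherever x has two consecutive 1 bits.)

512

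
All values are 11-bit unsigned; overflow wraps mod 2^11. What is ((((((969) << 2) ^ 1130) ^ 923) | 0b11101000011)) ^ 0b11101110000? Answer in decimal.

969 = 01111001001
→ << 2 (mod 2^11) → 11100100100 = 1828
1130 = 10001101010
→ ^ → 01101001110 = 846
923 = 01110011011
→ ^ → 00011010101 = 213
0b11101000011 = 11101000011
→ | → 11111010111 = 2007
0b11101110000 = 11101110000
→ ^ → 00010100111 = 167

167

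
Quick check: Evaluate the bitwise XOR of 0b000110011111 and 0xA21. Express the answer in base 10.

3006

a = 000110011111
0xA21 = 101000100001
XOR → 101110111110 = 3006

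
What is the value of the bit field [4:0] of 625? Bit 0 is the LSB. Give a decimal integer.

v = 0001001110001
Shift right by 0: 0001001110001
Mask low 5 bits: 10001 = 17

17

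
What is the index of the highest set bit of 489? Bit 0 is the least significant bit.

489 = 111101001
The topmost 1 is at position 8 (since 2^8 = 256 ≤ 489 < 512).

8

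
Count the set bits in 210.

4

210 = 11010010
Count the 1s: 1 + 1 + 1 + 1 = 4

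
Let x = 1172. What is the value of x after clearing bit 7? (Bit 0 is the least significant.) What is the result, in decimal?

1044

x = 010010010100
bit 7 is currently 1; clear it via x & ~(1 << 7) = x & ~128
→ 010000010100 = 1044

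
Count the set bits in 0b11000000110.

n = 11000000110
Count the 1s: 1 + 1 + 1 + 1 = 4

4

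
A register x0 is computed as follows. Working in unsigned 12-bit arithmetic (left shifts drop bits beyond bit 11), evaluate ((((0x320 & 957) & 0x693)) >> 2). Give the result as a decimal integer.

0x320 = 001100100000
957 = 001110111101
→ & → 001100100000 = 800
0x693 = 011010010011
→ & → 001000000000 = 512
→ >> 2 → 000010000000 = 128

128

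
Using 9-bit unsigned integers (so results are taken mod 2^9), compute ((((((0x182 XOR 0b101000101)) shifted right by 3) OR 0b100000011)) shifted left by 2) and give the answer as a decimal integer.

0x182 = 110000010
0b101000101 = 101000101
→ XOR → 011000111 = 199
→ shifted right by 3 → 000011000 = 24
0b100000011 = 100000011
→ OR → 100011011 = 283
→ shifted left by 2 (mod 2^9) → 001101100 = 108

108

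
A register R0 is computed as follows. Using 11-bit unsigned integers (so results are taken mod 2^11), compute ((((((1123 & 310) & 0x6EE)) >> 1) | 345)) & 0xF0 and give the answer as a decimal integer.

1123 = 10001100011
310 = 00100110110
→ & → 00000100010 = 34
0x6EE = 11011101110
→ & → 00000100010 = 34
→ >> 1 → 00000010001 = 17
345 = 00101011001
→ | → 00101011001 = 345
0xF0 = 00011110000
→ & → 00001010000 = 80

80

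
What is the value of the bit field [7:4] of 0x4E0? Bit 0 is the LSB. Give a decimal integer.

v = 10011100000
Shift right by 4: 1001110
Mask low 4 bits: 1110 = 14

14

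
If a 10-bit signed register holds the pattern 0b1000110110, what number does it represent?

-458

pattern = 1000110110 (MSB is 1 ⇒ negative)
Invert: 0111001001, add 1 → 0111001010 = 458, so the value is -458.
(Equivalently: 566 - 2^10 = 566 - 1024 = -458.)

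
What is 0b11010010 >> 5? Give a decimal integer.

6

x = 11010010
shift right by 5 → 00000110 = 6
(equivalently, floor(210 / 32))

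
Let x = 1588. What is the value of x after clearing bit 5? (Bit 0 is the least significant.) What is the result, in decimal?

1556

x = 11000110100
bit 5 is currently 1; clear it via x & ~(1 << 5) = x & ~32
→ 11000010100 = 1556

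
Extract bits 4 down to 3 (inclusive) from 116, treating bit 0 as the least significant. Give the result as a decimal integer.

2

v = 01110100
Shift right by 3: 01110
Mask low 2 bits: 10 = 2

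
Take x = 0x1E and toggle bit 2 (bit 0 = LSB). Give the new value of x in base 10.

x = 0000011110
bit 2 is currently 1; toggle it via x ^ (1 << 2) = x ^ 4
→ 0000011010 = 26

26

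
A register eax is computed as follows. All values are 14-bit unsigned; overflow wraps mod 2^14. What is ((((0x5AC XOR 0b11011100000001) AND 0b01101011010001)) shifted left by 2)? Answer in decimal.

0x5AC = 00010110101100
0b11011100000001 = 11011100000001
→ XOR → 11001010101101 = 12973
0b01101011010001 = 01101011010001
→ AND → 01001010000001 = 4737
→ shifted left by 2 (mod 2^14) → 00101000000100 = 2564

2564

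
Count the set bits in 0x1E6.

0x1E6 = 111100110
Count the 1s: 1 + 1 + 1 + 1 + 1 + 1 = 6

6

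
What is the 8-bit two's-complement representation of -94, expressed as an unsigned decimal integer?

162

94 in 8 bits: 01011110
Invert: 10100001
Add 1:  10100010 = 162
(Check: 2^8 - 94 = 256 - 94 = 162.)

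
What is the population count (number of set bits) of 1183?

7

1183 = 10010011111
Count the 1s: 1 + 1 + 1 + 1 + 1 + 1 + 1 = 7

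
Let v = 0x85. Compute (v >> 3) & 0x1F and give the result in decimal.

v = 10000101
Shift right by 3: 10000
Mask low 5 bits: 10000 = 16

16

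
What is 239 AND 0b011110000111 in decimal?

239 = 00011101111
b = 11110000111
AND → 00010000111 = 135

135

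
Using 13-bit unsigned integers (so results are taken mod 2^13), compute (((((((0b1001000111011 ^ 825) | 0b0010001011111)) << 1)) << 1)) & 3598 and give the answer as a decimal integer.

0b1001000111011 = 1001000111011
825 = 0001100111001
→ ^ → 1000100000010 = 4354
0b0010001011111 = 0010001011111
→ | → 1010101011111 = 5471
→ << 1 (mod 2^13) → 0101010111110 = 2750
→ << 1 (mod 2^13) → 1010101111100 = 5500
3598 = 0111000001110
→ & → 0010000001100 = 1036

1036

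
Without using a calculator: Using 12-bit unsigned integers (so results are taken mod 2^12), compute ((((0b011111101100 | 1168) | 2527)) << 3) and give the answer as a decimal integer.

0b011111101100 = 011111101100
1168 = 010010010000
→ | → 011111111100 = 2044
2527 = 100111011111
→ | → 111111111111 = 4095
→ << 3 (mod 2^12) → 111111111000 = 4088

4088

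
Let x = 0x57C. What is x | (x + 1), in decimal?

x = 10101111100 = 1404
x + 1 = 10101111101
OR    = 10101111101 = 1405
(x | (x + 1) sets the lowest cleared bit.)

1405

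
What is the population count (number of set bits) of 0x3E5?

7

0x3E5 = 1111100101
Count the 1s: 1 + 1 + 1 + 1 + 1 + 1 + 1 = 7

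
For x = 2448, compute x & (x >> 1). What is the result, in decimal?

128

x = 100110010000 = 2448
x>>1 = 010011001000
AND  = 000010000000 = 128
(x & (x >> 1) has a 1 wherever x has two consecutive 1 bits.)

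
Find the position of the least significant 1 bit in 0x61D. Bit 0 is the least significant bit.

0x61D = 11000011101
Trailing zeros: 0, so the lowest set bit is bit 0 (value 1).

0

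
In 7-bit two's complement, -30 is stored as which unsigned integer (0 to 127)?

98

30 in 7 bits: 0011110
Invert: 1100001
Add 1:  1100010 = 98
(Check: 2^7 - 30 = 128 - 30 = 98.)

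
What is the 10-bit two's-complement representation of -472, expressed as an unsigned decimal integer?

552

472 in 10 bits: 0111011000
Invert: 1000100111
Add 1:  1000101000 = 552
(Check: 2^10 - 472 = 1024 - 472 = 552.)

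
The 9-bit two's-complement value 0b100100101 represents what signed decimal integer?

pattern = 100100101 (MSB is 1 ⇒ negative)
Invert: 011011010, add 1 → 011011011 = 219, so the value is -219.
(Equivalently: 293 - 2^9 = 293 - 512 = -219.)

-219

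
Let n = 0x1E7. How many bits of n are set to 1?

7

0x1E7 = 111100111
Count the 1s: 1 + 1 + 1 + 1 + 1 + 1 + 1 = 7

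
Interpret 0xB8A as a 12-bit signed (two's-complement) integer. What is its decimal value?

pattern = 101110001010 (MSB is 1 ⇒ negative)
Invert: 010001110101, add 1 → 010001110110 = 1142, so the value is -1142.
(Equivalently: 2954 - 2^12 = 2954 - 4096 = -1142.)

-1142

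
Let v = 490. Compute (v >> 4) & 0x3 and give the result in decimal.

2

v = 0111101010
Shift right by 4: 011110
Mask low 2 bits: 10 = 2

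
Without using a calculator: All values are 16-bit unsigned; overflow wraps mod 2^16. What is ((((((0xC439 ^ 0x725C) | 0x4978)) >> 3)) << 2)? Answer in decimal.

32700

0xC439 = 1100010000111001
0x725C = 0111001001011100
→ ^ → 1011011001100101 = 46693
0x4978 = 0100100101111000
→ | → 1111111101111101 = 65405
→ >> 3 → 0001111111101111 = 8175
→ << 2 (mod 2^16) → 0111111110111100 = 32700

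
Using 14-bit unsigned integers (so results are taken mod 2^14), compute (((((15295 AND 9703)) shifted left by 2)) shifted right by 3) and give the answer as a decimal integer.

15295 = 11101110111111
9703 = 10010111100111
→ AND → 10000110100111 = 8615
→ shifted left by 2 (mod 2^14) → 00011010011100 = 1692
→ shifted right by 3 → 00000011010011 = 211

211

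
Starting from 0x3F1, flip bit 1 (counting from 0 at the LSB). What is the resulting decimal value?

1011

x = 1111110001
bit 1 is currently 0; toggle it via x ^ (1 << 1) = x ^ 2
→ 1111110011 = 1011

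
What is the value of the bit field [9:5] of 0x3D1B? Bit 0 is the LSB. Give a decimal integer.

v = 11110100011011
Shift right by 5: 111101000
Mask low 5 bits: 01000 = 8

8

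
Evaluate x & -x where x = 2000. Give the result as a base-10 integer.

16

x = 11111010000 = 2000
-x (two's complement) = …00000110000
AND   = 00000010000 = 16
(x & -x isolates the lowest set bit of x.)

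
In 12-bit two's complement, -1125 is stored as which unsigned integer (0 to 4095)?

2971

1125 in 12 bits: 010001100101
Invert: 101110011010
Add 1:  101110011011 = 2971
(Check: 2^12 - 1125 = 4096 - 1125 = 2971.)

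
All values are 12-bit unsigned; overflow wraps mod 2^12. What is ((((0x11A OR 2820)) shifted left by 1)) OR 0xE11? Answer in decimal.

0x11A = 000100011010
2820 = 101100000100
→ OR → 101100011110 = 2846
→ shifted left by 1 (mod 2^12) → 011000111100 = 1596
0xE11 = 111000010001
→ OR → 111000111101 = 3645

3645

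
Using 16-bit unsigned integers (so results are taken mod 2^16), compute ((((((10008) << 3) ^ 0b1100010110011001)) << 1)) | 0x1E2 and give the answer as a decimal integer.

64498

10008 = 0010011100011000
→ << 3 (mod 2^16) → 0011100011000000 = 14528
0b1100010110011001 = 1100010110011001
→ ^ → 1111110101011001 = 64857
→ << 1 (mod 2^16) → 1111101010110010 = 64178
0x1E2 = 0000000111100010
→ | → 1111101111110010 = 64498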